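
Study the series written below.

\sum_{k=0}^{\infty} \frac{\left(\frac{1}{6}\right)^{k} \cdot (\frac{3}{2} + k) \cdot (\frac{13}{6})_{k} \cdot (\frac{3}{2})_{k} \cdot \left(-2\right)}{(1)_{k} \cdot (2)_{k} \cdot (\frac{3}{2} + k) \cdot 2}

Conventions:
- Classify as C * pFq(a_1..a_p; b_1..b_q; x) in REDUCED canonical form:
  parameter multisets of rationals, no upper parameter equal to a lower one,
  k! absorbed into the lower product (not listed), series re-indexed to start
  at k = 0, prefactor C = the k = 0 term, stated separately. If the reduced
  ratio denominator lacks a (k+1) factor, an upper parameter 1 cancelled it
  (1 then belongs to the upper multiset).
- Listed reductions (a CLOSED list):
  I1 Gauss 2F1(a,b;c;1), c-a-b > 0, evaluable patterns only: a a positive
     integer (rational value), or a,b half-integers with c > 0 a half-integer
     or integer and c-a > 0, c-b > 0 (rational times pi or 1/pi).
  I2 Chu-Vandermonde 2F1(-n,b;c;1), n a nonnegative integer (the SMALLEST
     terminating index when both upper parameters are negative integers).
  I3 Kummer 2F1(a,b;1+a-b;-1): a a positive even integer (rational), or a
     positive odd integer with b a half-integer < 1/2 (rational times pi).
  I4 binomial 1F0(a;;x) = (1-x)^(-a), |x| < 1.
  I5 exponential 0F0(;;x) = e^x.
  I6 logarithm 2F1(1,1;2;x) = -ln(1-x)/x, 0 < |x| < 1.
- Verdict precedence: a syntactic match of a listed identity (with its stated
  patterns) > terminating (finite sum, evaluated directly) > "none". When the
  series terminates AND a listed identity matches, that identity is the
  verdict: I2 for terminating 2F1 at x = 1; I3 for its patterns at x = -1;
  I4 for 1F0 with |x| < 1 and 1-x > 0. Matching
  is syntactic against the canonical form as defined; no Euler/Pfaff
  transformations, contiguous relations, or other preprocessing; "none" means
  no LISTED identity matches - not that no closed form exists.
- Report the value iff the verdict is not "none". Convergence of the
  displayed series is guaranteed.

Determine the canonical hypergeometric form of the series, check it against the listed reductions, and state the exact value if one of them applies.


With C = -1: the canonical form is 2F1(\frac{3}{2}, \frac{13}{6}; 2; \frac{1}{6}). Verdict: none. No listed pattern accepts 2F1(\frac{3}{2}, \frac{13}{6}; 2; \frac{1}{6}).

Key step: x = \frac{1}{6} and (1)_k (C = -1, x = 1/6) is k! itself.
Step ratio: r(k) = \frac{1}{6} * (k+\frac{3}{2}) (k+\frac{13}{6}) / [(k+2) (k+1)] - rational in k, leading ratio \frac{1}{6}; with t_0 = -1, classification follows.


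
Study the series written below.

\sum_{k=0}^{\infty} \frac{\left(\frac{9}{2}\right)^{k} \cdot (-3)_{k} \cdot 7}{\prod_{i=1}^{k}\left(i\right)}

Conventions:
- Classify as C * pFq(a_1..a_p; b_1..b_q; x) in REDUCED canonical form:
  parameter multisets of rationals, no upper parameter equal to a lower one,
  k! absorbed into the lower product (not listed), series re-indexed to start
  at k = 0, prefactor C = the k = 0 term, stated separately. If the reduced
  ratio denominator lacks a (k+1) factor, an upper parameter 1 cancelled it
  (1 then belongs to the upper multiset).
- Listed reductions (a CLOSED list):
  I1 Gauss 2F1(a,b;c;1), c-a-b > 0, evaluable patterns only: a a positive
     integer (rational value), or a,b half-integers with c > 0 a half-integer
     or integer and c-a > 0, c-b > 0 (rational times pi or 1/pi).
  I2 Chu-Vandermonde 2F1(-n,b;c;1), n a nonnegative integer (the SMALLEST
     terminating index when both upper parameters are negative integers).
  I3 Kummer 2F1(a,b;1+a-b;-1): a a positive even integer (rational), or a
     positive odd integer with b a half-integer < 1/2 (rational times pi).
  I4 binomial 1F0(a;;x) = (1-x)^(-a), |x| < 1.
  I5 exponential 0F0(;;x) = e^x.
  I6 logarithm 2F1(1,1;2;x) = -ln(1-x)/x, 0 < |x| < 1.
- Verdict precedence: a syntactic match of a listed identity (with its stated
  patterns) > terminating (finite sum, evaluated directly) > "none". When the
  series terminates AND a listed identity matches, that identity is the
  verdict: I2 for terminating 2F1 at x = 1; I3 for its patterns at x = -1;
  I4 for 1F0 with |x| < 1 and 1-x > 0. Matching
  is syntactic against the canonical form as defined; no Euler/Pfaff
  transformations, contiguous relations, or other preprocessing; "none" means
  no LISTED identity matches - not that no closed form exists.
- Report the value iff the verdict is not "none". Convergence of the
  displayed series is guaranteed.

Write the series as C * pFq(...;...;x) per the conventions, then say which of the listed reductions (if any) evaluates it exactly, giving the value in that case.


Prefactor 7, argument \frac{9}{2}: 1F0 with upper {-3} over lower {-}. Verdict: terminating - upper -3 stops the sum at k = 3; the 4 terms are added exactly. Hence: -\frac{2401}{8}.

First insight: t_0 = 7 here, and the product of the first k integers (C = 7, x = 9/2) is k!.
Ratio: r(k) = \frac{9}{2} * (k-3) / [(k+1)] - rational; roots negated = parameters, x = \frac{9}{2}, C = 7.


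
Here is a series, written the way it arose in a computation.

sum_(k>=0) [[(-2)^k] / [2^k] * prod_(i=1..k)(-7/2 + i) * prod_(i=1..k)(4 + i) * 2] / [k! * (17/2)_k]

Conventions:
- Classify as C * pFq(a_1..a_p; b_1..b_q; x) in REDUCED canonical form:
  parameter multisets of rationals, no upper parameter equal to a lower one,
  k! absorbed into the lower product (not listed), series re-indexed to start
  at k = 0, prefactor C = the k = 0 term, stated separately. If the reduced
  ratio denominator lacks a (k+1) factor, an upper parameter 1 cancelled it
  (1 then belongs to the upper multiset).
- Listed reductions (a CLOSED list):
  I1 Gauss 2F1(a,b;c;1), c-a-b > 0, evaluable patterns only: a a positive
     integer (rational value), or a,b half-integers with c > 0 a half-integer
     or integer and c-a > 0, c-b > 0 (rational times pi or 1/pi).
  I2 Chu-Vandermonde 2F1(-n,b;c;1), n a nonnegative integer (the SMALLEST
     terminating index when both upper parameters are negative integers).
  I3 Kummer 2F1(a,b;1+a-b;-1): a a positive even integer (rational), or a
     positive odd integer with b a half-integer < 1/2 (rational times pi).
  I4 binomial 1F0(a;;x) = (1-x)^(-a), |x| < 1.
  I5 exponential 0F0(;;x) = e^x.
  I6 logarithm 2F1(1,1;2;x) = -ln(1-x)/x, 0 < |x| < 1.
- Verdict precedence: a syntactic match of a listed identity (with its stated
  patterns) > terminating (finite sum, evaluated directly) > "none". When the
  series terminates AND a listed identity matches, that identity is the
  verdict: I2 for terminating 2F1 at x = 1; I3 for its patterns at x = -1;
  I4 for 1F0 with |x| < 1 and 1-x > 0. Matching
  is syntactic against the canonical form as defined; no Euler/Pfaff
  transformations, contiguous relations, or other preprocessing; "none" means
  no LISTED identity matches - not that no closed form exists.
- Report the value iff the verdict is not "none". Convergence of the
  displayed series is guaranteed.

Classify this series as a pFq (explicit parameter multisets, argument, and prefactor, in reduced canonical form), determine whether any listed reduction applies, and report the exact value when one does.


Classification (C = 2): 2F1 with upper {-5/2, 5}, lower {17/2}, argument x = -1. Verdict: the Kummer evaluation I3 fires (x = -1; c = 17/2 equals 1+a-b for upper {-5/2, 5}: listed pattern). Value: (135135/65536) * pi.

First insight: from the first term 2: the running product (C = 2) telescopes to a rising factorial.
Consecutive-term ratio: r(k) = (-1) * (k-5/2) (k+5) / [(k+17/2) (k+1)] - rational in k. x = (-1); t_0 = 2; negate the roots.


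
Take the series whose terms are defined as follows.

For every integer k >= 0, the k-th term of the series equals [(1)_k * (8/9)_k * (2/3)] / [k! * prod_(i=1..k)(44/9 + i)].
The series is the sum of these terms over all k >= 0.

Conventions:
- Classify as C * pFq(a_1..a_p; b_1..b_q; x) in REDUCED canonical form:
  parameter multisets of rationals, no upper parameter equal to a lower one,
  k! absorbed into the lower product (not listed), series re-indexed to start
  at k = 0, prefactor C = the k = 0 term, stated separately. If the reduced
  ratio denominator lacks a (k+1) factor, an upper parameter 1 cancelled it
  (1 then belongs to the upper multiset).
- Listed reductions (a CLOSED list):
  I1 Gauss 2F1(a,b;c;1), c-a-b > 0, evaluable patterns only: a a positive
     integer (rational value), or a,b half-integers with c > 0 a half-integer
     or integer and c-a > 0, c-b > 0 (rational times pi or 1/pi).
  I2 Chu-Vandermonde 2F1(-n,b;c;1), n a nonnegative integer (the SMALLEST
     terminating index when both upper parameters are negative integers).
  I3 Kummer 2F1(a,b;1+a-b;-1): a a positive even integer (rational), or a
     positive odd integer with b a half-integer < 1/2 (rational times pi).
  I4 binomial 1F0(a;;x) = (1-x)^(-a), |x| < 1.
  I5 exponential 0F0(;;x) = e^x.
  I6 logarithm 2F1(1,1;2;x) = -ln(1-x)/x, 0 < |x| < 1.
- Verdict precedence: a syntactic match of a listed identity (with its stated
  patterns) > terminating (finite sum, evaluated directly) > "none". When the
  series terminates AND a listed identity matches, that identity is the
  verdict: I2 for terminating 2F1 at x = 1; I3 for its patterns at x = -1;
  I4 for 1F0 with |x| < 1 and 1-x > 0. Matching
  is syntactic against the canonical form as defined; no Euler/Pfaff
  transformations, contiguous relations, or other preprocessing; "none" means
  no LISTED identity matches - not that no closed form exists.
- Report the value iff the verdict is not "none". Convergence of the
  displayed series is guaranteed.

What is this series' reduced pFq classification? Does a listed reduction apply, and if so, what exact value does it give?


Classification (C = 2/3): 2F1 with upper {8/9, 1}, lower {53/9}, argument x = 1. Verdict: the Gauss summation I1 applies (x = 1: the Gamma ratio telescopes since c-a-b = 4 > 0 and a = 1 in Z>0). Exact value: 22/27.

Key step: t_0 being 2/3, the lower running product (C = 2/3) is a rising factorial.
Ratio: r(k) = 1 * (k+8/9) (k+1) / [(k+53/9) (k+1)] - rational in k, leading ratio 1; with t_0 = 2/3, classification follows.


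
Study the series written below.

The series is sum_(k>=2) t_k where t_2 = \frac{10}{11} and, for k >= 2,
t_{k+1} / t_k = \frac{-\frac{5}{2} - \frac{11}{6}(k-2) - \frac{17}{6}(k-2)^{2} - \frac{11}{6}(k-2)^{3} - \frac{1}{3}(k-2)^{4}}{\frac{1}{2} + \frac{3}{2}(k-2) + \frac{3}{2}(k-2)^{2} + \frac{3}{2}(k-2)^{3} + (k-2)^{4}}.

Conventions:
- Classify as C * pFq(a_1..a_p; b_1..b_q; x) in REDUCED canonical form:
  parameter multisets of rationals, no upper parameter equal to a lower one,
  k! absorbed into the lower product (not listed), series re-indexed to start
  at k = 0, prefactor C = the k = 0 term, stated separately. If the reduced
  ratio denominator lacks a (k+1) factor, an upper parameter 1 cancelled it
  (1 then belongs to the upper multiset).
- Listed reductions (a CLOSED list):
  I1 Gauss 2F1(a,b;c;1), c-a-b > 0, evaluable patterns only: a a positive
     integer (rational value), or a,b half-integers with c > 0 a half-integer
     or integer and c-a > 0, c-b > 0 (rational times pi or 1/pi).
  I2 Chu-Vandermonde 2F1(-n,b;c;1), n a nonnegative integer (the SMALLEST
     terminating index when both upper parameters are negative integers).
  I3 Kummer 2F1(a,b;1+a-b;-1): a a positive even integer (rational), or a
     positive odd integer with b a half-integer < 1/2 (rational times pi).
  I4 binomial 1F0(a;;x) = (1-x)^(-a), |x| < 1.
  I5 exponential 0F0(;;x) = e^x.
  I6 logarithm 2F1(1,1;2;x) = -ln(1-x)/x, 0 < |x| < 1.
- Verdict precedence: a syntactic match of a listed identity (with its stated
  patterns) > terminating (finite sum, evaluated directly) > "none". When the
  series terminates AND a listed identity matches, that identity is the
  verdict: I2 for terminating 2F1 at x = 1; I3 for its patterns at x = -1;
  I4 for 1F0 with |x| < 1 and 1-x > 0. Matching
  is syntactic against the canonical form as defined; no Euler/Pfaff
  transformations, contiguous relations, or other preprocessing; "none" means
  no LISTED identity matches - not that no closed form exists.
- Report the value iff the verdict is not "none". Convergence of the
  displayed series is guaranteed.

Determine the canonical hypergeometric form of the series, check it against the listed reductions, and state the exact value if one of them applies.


Classification (C = \frac{10}{11}): 2F1 with upper {\frac{5}{2}, 3}, lower {\frac{1}{2}}, argument x = -\frac{1}{3}. Verdict: none. Every listed pattern misses the 2F1 form at -\frac{1}{3}, upper {\frac{5}{2}, 3}.

The tell: x = -\frac{1}{3} and the ratio is unreduced: k^2 + 1 divides both sides (prefactor 10/11).
Ratio: r(k) = -\frac{1}{3} * (k+\frac{5}{2}) (k+3) / [(k+\frac{1}{2}) (k+1)] - rational in k. x = -\frac{1}{3}; t_0 = \frac{10}{11}; negate the roots.


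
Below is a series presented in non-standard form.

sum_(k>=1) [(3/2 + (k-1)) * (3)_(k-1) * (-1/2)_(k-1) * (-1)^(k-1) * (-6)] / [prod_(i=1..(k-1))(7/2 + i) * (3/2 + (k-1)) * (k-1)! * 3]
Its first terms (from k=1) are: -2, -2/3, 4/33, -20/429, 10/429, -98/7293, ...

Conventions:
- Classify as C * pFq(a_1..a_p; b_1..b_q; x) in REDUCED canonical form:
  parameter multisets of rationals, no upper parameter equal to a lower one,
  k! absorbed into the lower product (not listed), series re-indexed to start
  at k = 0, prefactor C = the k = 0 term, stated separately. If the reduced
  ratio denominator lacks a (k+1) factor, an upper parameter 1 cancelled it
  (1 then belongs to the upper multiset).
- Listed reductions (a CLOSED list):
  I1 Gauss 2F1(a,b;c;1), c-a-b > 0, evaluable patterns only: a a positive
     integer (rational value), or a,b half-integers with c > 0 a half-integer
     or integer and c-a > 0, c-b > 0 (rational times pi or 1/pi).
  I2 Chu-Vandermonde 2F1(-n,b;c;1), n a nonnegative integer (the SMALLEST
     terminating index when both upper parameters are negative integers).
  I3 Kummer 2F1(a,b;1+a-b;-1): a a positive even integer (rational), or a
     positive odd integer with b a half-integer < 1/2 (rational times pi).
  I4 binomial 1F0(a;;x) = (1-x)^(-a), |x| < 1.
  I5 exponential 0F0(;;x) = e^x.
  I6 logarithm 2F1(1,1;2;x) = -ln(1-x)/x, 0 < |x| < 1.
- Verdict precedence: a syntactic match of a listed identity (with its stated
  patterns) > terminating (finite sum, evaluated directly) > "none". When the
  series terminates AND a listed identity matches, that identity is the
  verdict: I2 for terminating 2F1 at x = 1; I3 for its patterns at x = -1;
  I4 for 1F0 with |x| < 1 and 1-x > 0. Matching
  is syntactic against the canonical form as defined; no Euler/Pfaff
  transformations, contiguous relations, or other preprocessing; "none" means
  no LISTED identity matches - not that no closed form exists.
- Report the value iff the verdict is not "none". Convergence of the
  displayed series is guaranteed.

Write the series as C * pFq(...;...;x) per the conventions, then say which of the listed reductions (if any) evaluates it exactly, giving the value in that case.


x = -1 here; the reduced form reads 2F1, upper {-1/2, 3}, lower {9/2}, C = -2. Verdict: the Kummer evaluation I3 applies (x = -1; c = 9/2 equals 1+a-b for upper {-1/2, 3}: listed pattern). Value: (-105/128) * pi.

Key observation: t_0 = -2 here, and the lower running product (C = -2, x = -1) is a rising factorial.
Step ratio: r(k) = (-1) * (k-1/2) (k+3) / [(k+9/2) (k+1)] ; factor over Q: parameters, x = (-1), and C = -2.


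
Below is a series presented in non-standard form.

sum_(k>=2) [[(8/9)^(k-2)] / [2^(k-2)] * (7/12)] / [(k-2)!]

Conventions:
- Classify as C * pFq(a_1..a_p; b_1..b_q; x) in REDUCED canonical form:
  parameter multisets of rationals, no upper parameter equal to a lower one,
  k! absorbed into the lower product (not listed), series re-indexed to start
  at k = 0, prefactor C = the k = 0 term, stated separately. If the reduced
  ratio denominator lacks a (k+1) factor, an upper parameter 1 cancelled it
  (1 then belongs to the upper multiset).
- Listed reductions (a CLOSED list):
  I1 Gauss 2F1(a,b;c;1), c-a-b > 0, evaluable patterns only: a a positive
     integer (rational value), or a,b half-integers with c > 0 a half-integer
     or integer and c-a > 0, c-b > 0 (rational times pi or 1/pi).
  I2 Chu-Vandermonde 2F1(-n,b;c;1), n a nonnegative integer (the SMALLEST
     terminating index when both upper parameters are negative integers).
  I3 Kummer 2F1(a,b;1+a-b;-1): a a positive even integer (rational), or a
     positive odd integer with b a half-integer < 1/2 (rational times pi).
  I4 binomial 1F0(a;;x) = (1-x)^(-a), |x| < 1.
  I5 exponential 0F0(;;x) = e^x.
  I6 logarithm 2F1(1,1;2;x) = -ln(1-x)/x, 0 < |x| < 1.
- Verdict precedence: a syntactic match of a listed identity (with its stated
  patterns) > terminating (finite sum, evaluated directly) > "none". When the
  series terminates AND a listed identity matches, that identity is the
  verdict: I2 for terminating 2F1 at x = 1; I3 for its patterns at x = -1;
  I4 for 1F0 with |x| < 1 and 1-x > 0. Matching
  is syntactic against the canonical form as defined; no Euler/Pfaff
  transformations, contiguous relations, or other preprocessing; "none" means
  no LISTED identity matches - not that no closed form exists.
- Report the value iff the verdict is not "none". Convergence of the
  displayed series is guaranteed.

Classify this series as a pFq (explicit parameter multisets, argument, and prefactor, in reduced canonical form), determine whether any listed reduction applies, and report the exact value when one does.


Prefactor 7/12, argument 4/9: 0F0 with upper {-} over lower {-}. Verdict at x = 4/9: the I5 exponential reduction matches (the 0F0 exponential series at x = 4/9). Its exact value is (7/12) * e^(4/9).

Key step: from the first term 7/12: the two k-th powers (C = 7/12) combine into one argument.
Step ratio: r(k) = (4/9) * 1 / [(k+1)] - rational in k. x = (4/9); t_0 = 7/12; negate the roots.


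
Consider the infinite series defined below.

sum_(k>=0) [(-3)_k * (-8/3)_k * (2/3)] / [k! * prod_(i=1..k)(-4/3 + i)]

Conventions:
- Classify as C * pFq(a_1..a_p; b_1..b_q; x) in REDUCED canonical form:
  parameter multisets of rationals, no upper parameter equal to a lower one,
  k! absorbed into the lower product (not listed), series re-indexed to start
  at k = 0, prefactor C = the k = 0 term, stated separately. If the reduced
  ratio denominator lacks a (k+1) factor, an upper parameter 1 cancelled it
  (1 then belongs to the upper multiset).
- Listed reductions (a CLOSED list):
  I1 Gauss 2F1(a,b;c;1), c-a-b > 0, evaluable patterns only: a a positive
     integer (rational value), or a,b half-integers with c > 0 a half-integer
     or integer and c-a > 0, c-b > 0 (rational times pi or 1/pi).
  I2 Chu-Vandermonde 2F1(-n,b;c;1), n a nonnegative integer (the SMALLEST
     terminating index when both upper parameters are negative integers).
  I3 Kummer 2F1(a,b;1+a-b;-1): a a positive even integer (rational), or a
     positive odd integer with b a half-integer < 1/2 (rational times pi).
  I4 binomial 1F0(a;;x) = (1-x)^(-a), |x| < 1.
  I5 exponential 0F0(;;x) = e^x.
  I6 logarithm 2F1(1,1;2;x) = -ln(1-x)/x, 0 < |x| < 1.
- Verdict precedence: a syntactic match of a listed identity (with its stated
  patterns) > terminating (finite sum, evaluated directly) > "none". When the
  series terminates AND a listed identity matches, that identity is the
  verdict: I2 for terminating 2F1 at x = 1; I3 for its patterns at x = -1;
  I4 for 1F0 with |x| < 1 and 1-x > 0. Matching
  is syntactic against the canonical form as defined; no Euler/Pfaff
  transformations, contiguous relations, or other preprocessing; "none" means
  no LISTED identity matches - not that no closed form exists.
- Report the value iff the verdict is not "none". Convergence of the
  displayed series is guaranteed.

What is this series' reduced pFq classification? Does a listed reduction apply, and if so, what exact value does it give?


Canonical form: C = 2/3 times 2F1 with upper {-3, -8/3}, lower {-1/3}, x = 1. Verdict: Vandermonde's identity (I2) fires (terminating 2F1 at x = 1 with n = 3, b = -8/3, c = -1/3). Hence: -182/3.

Key step: with t_0 = 2/3, the lower running product (C = 2/3, x = 1) is a rising factorial.
Consecutive-term ratio: r(k) = 1 * (k-3) (k-8/3) / [(k-1/3) (k+1)] - rational in k, leading ratio 1; with t_0 = 2/3, classification follows.


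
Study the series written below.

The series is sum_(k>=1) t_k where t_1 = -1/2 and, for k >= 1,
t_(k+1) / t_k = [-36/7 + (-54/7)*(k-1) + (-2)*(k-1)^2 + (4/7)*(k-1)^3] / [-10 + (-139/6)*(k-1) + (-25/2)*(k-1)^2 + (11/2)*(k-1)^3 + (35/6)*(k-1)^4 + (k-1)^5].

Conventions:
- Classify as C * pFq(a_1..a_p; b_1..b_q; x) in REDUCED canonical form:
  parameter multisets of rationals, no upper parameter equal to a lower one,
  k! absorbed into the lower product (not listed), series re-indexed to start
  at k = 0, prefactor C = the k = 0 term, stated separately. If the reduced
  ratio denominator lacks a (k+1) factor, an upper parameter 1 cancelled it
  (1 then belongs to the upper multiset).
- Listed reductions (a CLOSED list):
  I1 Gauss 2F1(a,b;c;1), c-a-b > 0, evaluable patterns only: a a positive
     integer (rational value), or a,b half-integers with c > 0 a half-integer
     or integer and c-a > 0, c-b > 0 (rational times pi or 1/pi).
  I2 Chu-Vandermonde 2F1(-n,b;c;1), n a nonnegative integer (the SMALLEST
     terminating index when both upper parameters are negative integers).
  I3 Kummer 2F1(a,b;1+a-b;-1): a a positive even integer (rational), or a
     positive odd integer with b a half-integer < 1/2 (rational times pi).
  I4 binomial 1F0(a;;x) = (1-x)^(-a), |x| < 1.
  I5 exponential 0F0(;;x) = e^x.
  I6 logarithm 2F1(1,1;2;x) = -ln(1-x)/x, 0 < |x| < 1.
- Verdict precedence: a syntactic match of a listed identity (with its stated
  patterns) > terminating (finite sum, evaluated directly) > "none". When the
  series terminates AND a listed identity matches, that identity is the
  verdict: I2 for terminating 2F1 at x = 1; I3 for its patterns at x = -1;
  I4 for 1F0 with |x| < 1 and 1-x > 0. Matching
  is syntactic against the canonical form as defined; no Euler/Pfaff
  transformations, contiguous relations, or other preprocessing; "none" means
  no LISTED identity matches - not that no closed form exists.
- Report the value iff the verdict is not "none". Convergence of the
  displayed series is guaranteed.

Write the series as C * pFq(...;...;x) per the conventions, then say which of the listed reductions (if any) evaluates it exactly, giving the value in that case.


x = 4/7 here; the reduced form reads 1F2, upper {-6}, lower {-5/3, 4}, C = -1/2. Verdict: terminating - the sum ends at index 6 because -6 is a negative integer; exact evaluation follows. Hence: -1192259813/1441200250.

Key step: from the first term -1/2: the parameter 1 appears in both the upper and lower lists and cancels (alongside the other common factor).
Adjacent-term ratio: r(k) = (4/7) * (k-6) / [(k-5/3) (k+4) (k+1)] - poly over poly, x = (4/7) from leading terms; C = -1/2 at k = 0.


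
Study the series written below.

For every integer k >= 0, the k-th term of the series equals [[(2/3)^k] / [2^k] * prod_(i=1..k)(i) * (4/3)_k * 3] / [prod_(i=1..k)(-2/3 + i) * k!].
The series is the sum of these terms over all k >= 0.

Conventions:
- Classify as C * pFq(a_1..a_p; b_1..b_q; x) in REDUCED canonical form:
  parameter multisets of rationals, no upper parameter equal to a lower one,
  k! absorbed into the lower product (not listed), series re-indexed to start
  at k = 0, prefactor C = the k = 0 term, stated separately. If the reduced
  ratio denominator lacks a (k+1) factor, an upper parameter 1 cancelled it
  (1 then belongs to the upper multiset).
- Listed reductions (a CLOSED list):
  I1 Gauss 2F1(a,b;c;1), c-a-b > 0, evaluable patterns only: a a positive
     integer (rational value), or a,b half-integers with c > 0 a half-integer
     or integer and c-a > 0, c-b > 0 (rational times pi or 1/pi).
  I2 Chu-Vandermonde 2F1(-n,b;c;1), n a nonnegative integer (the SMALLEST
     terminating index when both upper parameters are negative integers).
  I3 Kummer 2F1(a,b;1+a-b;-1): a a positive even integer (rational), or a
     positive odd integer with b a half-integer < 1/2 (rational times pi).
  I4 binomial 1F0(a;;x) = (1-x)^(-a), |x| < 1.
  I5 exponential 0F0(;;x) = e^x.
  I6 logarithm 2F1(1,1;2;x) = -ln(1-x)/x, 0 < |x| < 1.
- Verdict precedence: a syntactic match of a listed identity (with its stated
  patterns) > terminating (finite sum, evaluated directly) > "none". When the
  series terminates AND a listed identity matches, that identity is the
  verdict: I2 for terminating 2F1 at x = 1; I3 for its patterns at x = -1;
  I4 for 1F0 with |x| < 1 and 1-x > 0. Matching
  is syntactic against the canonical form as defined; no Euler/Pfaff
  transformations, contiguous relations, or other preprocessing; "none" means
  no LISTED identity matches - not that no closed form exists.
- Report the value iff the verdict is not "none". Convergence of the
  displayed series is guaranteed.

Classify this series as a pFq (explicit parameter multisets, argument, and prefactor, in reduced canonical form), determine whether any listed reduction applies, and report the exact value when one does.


With C = 3: the canonical form is 2F1(1, 4/3; 1/3; 1/3). Verdict: none. A 2F1 with upper {1, 4/3} fits none of I1-I6 at x = 1/3; the sum runs forever.

Key observation: with t_0 = 3, the lower running product (C = 3) is a rising factorial.
Ratio: r(k) = (1/3) * (k+1) (k+4/3) / [(k+1/3) (k+1)] - poly over poly, x = (1/3) from leading terms; C = 3 at k = 0.


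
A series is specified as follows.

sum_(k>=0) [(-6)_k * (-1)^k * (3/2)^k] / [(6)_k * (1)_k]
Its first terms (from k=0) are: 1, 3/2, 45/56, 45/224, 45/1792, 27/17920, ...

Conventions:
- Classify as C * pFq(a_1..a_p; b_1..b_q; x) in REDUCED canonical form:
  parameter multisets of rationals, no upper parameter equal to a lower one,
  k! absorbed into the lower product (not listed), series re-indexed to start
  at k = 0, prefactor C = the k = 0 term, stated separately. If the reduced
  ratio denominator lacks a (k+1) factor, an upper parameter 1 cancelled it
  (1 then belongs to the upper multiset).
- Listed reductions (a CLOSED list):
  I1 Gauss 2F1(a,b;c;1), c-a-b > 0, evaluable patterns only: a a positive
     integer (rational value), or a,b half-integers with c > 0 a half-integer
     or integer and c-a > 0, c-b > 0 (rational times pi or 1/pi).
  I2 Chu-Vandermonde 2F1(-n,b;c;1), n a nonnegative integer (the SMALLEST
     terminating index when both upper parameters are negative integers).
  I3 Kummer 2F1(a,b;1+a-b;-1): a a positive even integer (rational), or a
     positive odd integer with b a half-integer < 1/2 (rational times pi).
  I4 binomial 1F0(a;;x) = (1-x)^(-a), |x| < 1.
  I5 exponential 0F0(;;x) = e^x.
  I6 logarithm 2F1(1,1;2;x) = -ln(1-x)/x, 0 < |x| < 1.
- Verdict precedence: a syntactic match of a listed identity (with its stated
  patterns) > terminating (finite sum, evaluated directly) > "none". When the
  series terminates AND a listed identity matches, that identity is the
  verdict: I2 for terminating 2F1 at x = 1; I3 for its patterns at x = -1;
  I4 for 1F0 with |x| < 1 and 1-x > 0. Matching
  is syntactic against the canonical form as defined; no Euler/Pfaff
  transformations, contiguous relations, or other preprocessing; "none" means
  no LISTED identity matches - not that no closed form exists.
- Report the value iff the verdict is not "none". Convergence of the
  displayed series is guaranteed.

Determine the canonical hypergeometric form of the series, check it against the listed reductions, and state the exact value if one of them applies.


Key observation: x = (-3/2) and the (-1)^k factor (prefactor 1) folds into the argument's sign.
Ratio: r(k) = (-3/2) * (k-6) / [(k+6) (k+1)] - rational in k, leading ratio (-3/2); with t_0 = 1, classification follows.

Prefactor 1, argument -3/2: 1F1 with upper {-6} over lower {6}. Verdict: terminating - upper -6 stops the sum at k = 6; the 7 terms are added exactly. Sum: 79549/22528.


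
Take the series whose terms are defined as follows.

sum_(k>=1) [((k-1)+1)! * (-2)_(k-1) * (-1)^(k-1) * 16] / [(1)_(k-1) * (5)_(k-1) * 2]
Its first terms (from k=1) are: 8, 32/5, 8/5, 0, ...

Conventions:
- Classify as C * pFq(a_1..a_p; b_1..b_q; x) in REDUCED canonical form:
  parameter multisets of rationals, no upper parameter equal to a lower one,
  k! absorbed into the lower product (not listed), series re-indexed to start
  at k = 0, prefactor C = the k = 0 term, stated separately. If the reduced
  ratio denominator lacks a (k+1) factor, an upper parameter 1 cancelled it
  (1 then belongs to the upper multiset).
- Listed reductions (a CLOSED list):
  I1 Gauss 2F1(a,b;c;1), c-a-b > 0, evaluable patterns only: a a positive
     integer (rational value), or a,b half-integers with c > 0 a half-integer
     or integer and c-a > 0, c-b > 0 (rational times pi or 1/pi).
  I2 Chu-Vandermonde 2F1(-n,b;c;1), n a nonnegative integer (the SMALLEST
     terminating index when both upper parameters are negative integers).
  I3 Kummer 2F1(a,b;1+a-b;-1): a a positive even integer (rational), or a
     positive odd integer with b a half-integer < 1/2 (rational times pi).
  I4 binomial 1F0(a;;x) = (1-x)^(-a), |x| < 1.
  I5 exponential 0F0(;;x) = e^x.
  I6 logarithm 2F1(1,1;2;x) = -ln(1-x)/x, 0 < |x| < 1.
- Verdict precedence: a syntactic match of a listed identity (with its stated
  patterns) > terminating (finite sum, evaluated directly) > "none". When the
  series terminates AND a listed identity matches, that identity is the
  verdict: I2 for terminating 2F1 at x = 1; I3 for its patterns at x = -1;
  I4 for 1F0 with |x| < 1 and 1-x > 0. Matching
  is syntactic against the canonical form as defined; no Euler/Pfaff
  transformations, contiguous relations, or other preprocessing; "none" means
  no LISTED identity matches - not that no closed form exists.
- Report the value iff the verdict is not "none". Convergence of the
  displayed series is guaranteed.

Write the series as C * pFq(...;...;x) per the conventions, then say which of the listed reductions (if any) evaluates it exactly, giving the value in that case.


Structural cue: with t_0 = 8, the constant factors (C = 8) combine into one prefactor.
Adjacent-term ratio: r(k) = (-1) * (k-2) (k+2) / [(k+5) (k+1)] - rational in k, leading ratio (-1); with t_0 = 8, classification follows.

Reduced: x = -1, 2F1, upper = {-2, 2}, lower = {5}, C = 8. Verdict: Kummer's theorem (I3) applies (x = -1; c = 5 equals 1+a-b for upper {-2, 2}: listed pattern). Value: 16.


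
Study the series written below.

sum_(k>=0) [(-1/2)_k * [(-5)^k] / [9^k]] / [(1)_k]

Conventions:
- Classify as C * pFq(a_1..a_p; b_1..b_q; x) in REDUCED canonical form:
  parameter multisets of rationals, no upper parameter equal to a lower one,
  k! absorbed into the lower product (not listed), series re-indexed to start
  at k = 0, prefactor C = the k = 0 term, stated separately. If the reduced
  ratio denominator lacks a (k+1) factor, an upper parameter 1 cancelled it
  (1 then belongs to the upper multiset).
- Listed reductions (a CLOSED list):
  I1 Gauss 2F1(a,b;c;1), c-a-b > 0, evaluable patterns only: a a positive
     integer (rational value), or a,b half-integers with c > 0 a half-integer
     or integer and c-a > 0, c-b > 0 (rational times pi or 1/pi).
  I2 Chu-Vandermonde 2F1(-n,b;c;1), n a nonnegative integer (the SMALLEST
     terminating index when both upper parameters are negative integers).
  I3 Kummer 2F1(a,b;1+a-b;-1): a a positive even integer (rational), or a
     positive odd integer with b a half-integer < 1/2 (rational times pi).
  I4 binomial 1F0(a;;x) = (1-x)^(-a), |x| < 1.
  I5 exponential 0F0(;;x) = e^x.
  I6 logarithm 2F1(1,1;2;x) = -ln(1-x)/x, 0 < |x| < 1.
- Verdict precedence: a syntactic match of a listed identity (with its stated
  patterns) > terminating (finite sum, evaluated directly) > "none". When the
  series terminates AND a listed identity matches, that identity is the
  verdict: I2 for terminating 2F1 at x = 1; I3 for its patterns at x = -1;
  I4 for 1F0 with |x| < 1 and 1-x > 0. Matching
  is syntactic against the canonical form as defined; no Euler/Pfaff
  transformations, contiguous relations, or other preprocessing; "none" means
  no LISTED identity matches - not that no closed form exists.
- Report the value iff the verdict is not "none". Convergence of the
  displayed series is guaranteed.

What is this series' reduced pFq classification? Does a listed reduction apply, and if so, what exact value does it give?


Structural cue: with t_0 = 1, (1)_k (C = 1, x = -5/9) is k! itself.
Step ratio: r(k) = (-5/9) * (k-1/2) / [(k+1)] ; factor over Q: parameters, x = (-5/9), and C = 1.

Prefactor 1, argument -5/9: 1F0 with upper {-1/2} over lower {-}. Verdict: this is binomial (I4) (the 1F0 binomial series: exponent 1/2, x = -5/9). Sum: (14/9)^(1/2).


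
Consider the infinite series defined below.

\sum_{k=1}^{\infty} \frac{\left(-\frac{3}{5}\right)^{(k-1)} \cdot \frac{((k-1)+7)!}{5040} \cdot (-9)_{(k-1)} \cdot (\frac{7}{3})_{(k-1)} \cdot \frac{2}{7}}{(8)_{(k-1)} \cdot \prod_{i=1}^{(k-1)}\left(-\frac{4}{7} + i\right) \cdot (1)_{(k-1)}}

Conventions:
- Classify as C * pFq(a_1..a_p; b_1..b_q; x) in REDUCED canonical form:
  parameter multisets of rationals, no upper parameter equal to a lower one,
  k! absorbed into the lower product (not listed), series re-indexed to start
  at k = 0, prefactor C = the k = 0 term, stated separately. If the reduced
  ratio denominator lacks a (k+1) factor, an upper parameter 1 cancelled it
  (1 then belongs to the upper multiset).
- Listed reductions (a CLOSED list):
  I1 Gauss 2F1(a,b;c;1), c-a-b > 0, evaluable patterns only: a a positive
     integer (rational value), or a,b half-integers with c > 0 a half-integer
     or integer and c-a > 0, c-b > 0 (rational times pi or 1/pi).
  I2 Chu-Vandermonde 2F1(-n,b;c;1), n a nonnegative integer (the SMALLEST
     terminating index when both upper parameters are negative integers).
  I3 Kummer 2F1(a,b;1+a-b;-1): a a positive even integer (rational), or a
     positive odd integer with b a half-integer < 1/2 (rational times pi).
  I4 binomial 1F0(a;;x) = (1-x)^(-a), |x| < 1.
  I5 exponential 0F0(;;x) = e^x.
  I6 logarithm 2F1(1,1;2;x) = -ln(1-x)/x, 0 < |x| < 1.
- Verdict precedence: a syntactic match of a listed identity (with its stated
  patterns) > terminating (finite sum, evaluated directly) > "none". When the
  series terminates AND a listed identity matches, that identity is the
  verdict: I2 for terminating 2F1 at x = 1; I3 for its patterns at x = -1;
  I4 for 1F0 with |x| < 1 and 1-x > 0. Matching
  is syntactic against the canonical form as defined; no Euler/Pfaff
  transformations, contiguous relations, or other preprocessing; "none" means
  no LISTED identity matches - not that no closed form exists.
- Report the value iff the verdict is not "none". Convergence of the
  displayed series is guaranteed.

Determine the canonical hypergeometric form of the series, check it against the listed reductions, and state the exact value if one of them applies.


Structural cue: with t_0 = \frac{2}{7}, (1)_k (prefactor 2/7) is k! itself.
Adjacent-term ratio: r(k) = -\frac{3}{5} * (k-9) (k+\frac{7}{3}) / [(k+\frac{3}{7}) (k+1)] ; factor over Q: parameters, x = -\frac{3}{5}, and C = \frac{2}{7}.

Prefactor \frac{2}{7}, argument -\frac{3}{5}: 2F1 with upper {-9, \frac{7}{3}} over lower {\frac{3}{7}}. Verdict: terminating - upper parameter -9 makes this a finite sum (last index 9), evaluated exactly. Its exact value is \frac{4034113365872432}{6886613671875}.


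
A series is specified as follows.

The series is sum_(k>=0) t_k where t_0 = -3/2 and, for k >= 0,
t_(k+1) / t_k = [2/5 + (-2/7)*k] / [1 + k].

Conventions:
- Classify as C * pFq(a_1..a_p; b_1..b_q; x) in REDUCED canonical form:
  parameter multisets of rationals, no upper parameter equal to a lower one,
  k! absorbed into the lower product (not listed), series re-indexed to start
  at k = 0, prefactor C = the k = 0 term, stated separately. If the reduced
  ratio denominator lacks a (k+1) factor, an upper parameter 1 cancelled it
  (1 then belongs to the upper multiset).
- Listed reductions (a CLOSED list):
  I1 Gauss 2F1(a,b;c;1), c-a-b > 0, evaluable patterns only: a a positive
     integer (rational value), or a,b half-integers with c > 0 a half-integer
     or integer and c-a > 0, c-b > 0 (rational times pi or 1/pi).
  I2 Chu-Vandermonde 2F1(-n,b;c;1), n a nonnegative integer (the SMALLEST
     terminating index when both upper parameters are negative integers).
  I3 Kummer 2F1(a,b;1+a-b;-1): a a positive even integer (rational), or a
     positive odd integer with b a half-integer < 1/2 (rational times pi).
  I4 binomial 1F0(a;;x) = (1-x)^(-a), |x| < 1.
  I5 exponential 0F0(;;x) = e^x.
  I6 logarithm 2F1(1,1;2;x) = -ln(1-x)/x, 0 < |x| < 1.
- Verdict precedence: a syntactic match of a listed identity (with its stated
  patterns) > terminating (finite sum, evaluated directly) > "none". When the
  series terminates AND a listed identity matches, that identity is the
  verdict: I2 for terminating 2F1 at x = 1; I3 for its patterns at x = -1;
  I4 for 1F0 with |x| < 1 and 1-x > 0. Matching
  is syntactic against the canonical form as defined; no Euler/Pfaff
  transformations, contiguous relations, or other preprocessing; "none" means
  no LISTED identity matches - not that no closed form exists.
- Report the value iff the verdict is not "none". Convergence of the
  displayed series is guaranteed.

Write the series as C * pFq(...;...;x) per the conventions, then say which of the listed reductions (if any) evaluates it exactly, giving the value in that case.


Classification (C = -3/2): 1F0 with upper {-7/5}, lower {-}, argument x = -2/7. Verdict: the binomial series (I4) applies (the 1F0 binomial series: exponent 7/5, x = -2/7). Hence: (-3/2) * (9/7)^(7/5).

Key step: x = (-2/7) and the expanded ratio factors over Q; C = -3/2, x = -2/7, roots give parameters.
Ratio: r(k) = (-2/7) * (k-7/5) / [(k+1)] - rational; roots negated = parameters, x = (-2/7), C = -3/2.


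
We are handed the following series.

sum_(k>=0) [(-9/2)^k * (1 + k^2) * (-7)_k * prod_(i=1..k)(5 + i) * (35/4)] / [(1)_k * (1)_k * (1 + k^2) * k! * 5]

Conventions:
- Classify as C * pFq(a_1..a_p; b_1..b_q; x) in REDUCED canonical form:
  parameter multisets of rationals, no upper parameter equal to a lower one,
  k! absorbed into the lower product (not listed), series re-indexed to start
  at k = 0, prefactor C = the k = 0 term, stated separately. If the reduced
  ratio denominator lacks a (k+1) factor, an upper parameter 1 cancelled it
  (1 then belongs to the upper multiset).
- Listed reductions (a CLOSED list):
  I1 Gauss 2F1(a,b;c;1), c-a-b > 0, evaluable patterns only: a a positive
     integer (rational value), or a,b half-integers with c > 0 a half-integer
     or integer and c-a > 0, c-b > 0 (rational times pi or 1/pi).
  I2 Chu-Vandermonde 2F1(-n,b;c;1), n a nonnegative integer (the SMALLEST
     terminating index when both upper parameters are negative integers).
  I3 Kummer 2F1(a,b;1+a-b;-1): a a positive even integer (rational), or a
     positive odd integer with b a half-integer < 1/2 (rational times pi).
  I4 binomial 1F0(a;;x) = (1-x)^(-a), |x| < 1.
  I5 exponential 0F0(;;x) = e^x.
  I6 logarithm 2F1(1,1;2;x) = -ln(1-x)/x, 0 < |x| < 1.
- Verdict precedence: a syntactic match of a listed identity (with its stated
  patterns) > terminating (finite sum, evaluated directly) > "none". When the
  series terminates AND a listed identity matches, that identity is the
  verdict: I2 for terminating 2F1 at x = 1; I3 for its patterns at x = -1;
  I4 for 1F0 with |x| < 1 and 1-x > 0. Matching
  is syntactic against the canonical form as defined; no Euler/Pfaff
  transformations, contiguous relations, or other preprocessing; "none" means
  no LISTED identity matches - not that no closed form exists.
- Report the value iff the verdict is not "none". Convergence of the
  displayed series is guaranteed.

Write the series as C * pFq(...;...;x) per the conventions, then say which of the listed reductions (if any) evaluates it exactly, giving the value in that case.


Structural cue: t_0 = 7/4 here, and the running product (C = 7/4) telescopes to a rising factorial.
Term ratio: r(k) = (-9/2) * (k-7) (k+6) / [(k+1) (k+1) (k+1)] - rational in k. x = (-9/2); t_0 = 7/4; negate the roots.

With C = 7/4: the canonical form is 2F2(-7, 6; 1, 1; -9/2). Verdict: terminating (-7 upstairs). 8 nonzero terms in all; added directly. Exact value: 4198982293/10240.
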